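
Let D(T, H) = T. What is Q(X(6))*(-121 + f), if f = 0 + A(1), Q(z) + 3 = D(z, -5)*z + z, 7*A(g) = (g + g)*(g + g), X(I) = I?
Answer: -32877/7 ≈ -4696.7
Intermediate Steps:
A(g) = 4*g²/7 (A(g) = ((g + g)*(g + g))/7 = ((2*g)*(2*g))/7 = (4*g²)/7 = 4*g²/7)
Q(z) = -3 + z + z² (Q(z) = -3 + (z*z + z) = -3 + (z² + z) = -3 + (z + z²) = -3 + z + z²)
f = 4/7 (f = 0 + (4/7)*1² = 0 + (4/7)*1 = 0 + 4/7 = 4/7 ≈ 0.57143)
Q(X(6))*(-121 + f) = (-3 + 6 + 6²)*(-121 + 4/7) = (-3 + 6 + 36)*(-843/7) = 39*(-843/7) = -32877/7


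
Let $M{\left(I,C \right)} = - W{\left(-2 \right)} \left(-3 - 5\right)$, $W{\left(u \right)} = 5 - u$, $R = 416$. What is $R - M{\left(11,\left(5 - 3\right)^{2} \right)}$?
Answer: $360$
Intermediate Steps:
$M{\left(I,C \right)} = 56$ ($M{\left(I,C \right)} = - \left(5 - -2\right) \left(-3 - 5\right) = - \left(5 + 2\right) \left(-8\right) = - 7 \left(-8\right) = \left(-1\right) \left(-56\right) = 56$)
$R - M{\left(11,\left(5 - 3\right)^{2} \right)} = 416 - 56 = 360$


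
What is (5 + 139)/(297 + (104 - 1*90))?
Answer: 144/311 ≈ 0.46302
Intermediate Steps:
(5 + 139)/(297 + (104 - 1*90)) = 144/(297 + (104 - 90)) = 144/(297 + 14) = 144/311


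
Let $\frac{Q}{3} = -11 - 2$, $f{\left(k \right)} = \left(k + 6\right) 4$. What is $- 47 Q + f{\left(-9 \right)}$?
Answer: $1821$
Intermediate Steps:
$f{\left(k \right)} = 24 + 4 k$ ($f{\left(k \right)} = \left(6 + k\right) 4 = 24 + 4 k$)
$Q = -39$ ($Q = 3 \left(-11 - 2\right) = 3 \left(-13\right) = -39$)
$- 47 Q + f{\left(-9 \right)} = \left(-47\right) \left(-39\right) + \left(24 + 4 \left(-9\right)\right) = 1833 + \left(24 - 36\right) = 1833 - 12 = 1821$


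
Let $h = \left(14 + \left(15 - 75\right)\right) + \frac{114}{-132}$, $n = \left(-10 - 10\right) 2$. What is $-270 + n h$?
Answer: $\frac{17650}{11} \approx 1604.5$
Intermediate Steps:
$n = -40$ ($n = \left(-20\right) 2 = -40$)
$h = - \frac{1031}{22}$ ($h = \left(14 + \left(15 - 75\right)\right) + 114 \left(- \frac{1}{132}\right) = \left(14 - 60\right) - \frac{19}{22} = -46 - \frac{19}{22} = - \frac{1031}{22} \approx -46.864$)
$-270 + n h = -270 - - \frac{20620}{11} = -270 + \frac{20620}{11} = \frac{17650}{11}$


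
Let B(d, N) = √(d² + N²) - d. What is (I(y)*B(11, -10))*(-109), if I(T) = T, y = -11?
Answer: -13189 + 1199*√221 ≈ 4635.4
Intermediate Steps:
B(d, N) = √(N² + d²) - d
(I(y)*B(11, -10))*(-109) = -11*(√((-10)² + 11²) - 1*11)*(-109) = -11*(√(100 + 121) - 11)*(-109) = -11*(√221 - 11)*(-109) = -11*(-11 + √221)*(-109) = (121 - 11*√221)*(-109) = -13189 + 1199*√221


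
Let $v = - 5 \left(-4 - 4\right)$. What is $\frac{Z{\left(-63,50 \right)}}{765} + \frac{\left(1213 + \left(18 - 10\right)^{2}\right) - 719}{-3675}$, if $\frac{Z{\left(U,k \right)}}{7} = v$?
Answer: $\frac{40142}{187425} \approx 0.21418$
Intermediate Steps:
$v = 40$ ($v = \left(-5\right) \left(-8\right) = 40$)
$Z{\left(U,k \right)} = 280$ ($Z{\left(U,k \right)} = 7 \cdot 40 = 280$)
$\frac{Z{\left(-63,50 \right)}}{765} + \frac{\left(1213 + \left(18 - 10\right)^{2}\right) - 719}{-3675} = \frac{280}{765} + \frac{\left(1213 + \left(18 - 10\right)^{2}\right) - 719}{-3675} = 280 \cdot \frac{1}{765} + \left(\left(1213 + 8^{2}\right) - 719\right) \left(- \frac{1}{3675}\right) = \frac{56}{153} + \left(\left(1213 + 64\right) - 719\right) \left(- \frac{1}{3675}\right) = \frac{56}{153} + \left(1277 - 719\right) \left(- \frac{1}{3675}\right) = \frac{56}{153} + 558 \left(- \frac{1}{3675}\right) = \frac{56}{153} - \frac{186}{1225} = \frac{40142}{187425}$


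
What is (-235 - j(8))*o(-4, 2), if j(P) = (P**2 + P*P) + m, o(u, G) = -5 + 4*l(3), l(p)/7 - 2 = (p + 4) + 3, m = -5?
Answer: -118498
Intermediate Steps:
l(p) = 63 + 7*p (l(p) = 14 + 7*((p + 4) + 3) = 14 + 7*((4 + p) + 3) = 14 + 7*(7 + p) = 14 + (49 + 7*p) = 63 + 7*p)
o(u, G) = 331 (o(u, G) = -5 + 4*(63 + 7*3) = -5 + 4*(63 + 21) = -5 + 4*84 = -5 + 336 = 331)
j(P) = -5 + 2*P**2 (j(P) = (P**2 + P*P) - 5 = (P**2 + P**2) - 5 = 2*P**2 - 5 = -5 + 2*P**2)
(-235 - j(8))*o(-4, 2) = (-235 - (-5 + 2*8**2))*331 = (-235 - (-5 + 2*64))*331 = (-235 - (-5 + 128))*331 = (-235 - 1*123)*331 = (-235 - 123)*331 = -358*331 = -118498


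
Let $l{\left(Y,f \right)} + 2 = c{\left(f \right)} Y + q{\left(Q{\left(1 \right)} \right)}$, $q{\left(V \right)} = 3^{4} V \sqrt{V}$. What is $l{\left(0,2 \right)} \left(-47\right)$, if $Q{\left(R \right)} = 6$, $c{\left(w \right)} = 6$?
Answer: $94 - 22842 \sqrt{6} \approx -55857.0$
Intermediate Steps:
$q{\left(V \right)} = 81 V^{\frac{3}{2}}$ ($q{\left(V \right)} = 81 V \sqrt{V} = 81 V^{\frac{3}{2}}$)
$l{\left(Y,f \right)} = -2 + 6 Y + 486 \sqrt{6}$ ($l{\left(Y,f \right)} = -2 + \left(6 Y + 81 \cdot 6^{\frac{3}{2}}\right) = -2 + \left(6 Y + 81 \cdot 6 \sqrt{6}\right) = -2 + \left(6 Y + 486 \sqrt{6}\right) = -2 + 6 Y + 486 \sqrt{6}$)
$l{\left(0,2 \right)} \left(-47\right) = \left(-2 + 6 \cdot 0 + 486 \sqrt{6}\right) \left(-47\right) = \left(-2 + 0 + 486 \sqrt{6}\right) \left(-47\right) = \left(-2 + 486 \sqrt{6}\right) \left(-47\right) = 94 - 22842 \sqrt{6}$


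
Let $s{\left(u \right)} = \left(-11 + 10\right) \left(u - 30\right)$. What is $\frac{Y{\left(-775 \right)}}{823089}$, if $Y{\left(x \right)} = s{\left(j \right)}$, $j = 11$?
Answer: $\frac{19}{823089} \approx 2.3084 \cdot 10^{-5}$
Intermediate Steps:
$s{\left(u \right)} = 30 - u$ ($s{\left(u \right)} = - (-30 + u) = 30 - u$)
$Y{\left(x \right)} = 19$ ($Y{\left(x \right)} = 30 - 11 = 19$)
$\frac{Y{\left(-775 \right)}}{823089} = \frac{19}{823089}$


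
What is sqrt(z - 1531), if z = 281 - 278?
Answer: 2*I*sqrt(382) ≈ 39.09*I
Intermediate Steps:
z = 3
sqrt(z - 1531) = sqrt(3 - 1531) = sqrt(-1528) = 2*I*sqrt(382)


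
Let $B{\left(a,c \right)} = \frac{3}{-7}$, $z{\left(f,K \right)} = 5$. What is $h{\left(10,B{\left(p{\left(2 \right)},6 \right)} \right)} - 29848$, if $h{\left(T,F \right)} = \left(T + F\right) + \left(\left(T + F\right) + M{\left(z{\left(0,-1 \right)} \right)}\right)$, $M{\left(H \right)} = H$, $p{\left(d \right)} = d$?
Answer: $- \frac{208767}{7} \approx -29824.0$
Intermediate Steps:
$B{\left(a,c \right)} = - \frac{3}{7}$ ($B{\left(a,c \right)} = 3 \left(- \frac{1}{7}\right) = - \frac{3}{7}$)
$h{\left(T,F \right)} = 5 + 2 F + 2 T$ ($h{\left(T,F \right)} = \left(T + F\right) + \left(\left(T + F\right) + 5\right) = \left(F + T\right) + \left(\left(F + T\right) + 5\right) = \left(F + T\right) + \left(5 + F + T\right) = 5 + 2 F + 2 T$)
$h{\left(10,B{\left(p{\left(2 \right)},6 \right)} \right)} - 29848 = \left(5 + 2 \left(- \frac{3}{7}\right) + 2 \cdot 10\right) - 29848 = \left(5 - \frac{6}{7} + 20\right) - 29848 = \frac{169}{7} - 29848 = - \frac{208767}{7}$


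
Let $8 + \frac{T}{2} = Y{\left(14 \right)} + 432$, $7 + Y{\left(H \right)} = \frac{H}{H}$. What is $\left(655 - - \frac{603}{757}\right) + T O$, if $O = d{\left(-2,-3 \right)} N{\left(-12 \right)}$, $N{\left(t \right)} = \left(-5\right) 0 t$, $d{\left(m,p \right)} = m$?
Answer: $\frac{496438}{757} \approx 655.8$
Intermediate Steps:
$Y{\left(H \right)} = -6$ ($Y{\left(H \right)} = -7 + \frac{H}{H} = -7 + 1 = -6$)
$N{\left(t \right)} = 0$ ($N{\left(t \right)} = 0 t = 0$)
$O = 0$ ($O = \left(-2\right) 0 = 0$)
$T = 836$ ($T = -16 + 2 \left(-6 + 432\right) = -16 + 2 \cdot 426 = -16 + 852 = 836$)
$\left(655 - - \frac{603}{757}\right) + T O = \left(655 - - \frac{603}{757}\right) + 836 \cdot 0 = \left(655 - \left(-603\right) \frac{1}{757}\right) + 0 = \left(655 - - \frac{603}{757}\right) + 0 = \left(655 + \frac{603}{757}\right) + 0 = \frac{496438}{757} + 0 = \frac{496438}{757}$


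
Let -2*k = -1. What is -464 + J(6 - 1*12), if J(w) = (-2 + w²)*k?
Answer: -447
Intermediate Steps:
k = ½ (k = -½*(-1) = ½ ≈ 0.50000)
J(w) = -1 + w²/2 (J(w) = (-2 + w²)*(½) = -1 + w²/2)
-464 + J(6 - 1*12) = -464 + (-1 + (6 - 1*12)²/2) = -464 + (-1 + (6 - 12)²/2) = -464 + (-1 + (½)*(-6)²) = -464 + (-1 + (½)*36) = -464 + (-1 + 18) = -464 + 17 = -447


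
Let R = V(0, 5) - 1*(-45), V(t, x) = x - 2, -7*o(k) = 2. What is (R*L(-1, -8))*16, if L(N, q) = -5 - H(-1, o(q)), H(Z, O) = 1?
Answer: -4608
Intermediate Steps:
o(k) = -2/7 (o(k) = -⅐*2 = -2/7)
V(t, x) = -2 + x
L(N, q) = -6 (L(N, q) = -5 - 1*1 = -5 - 1 = -6)
R = 48 (R = (-2 + 5) - 1*(-45) = 3 + 45 = 48)
(R*L(-1, -8))*16 = (48*(-6))*16 = -288*16 = -4608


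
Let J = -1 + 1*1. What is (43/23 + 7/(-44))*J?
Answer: 0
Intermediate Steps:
J = 0 (J = -1 + 1 = 0)
(43/23 + 7/(-44))*J = (43/23 + 7/(-44))*0 = (43*(1/23) + 7*(-1/44))*0 = (43/23 - 7/44)*0 = (1731/1012)*0 = 0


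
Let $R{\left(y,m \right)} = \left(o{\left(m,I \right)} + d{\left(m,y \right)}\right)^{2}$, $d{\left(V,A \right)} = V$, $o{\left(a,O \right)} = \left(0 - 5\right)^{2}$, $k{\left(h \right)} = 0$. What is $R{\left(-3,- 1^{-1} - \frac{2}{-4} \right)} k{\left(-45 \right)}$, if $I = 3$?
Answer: $0$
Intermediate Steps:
$o{\left(a,O \right)} = 25$ ($o{\left(a,O \right)} = \left(-5\right)^{2} = 25$)
$R{\left(y,m \right)} = \left(25 + m\right)^{2}$
$R{\left(-3,- 1^{-1} - \frac{2}{-4} \right)} k{\left(-45 \right)} = \left(25 - \left(1 - \frac{1}{2}\right)\right)^{2} \cdot 0 = \left(25 - \frac{1}{2}\right)^{2} \cdot 0 = \left(\frac{49}{2}\right)^{2} \cdot 0 = \frac{2401}{4} \cdot 0 = 0$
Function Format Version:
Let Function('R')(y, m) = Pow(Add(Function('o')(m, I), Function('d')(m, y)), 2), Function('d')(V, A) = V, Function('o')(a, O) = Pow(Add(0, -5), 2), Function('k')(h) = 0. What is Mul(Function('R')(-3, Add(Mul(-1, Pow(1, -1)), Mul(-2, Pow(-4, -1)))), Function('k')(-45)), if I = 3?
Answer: 0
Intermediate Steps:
Function('o')(a, O) = 25 (Function('o')(a, O) = Pow(-5, 2) = 25)
Function('R')(y, m) = Pow(Add(25, m), 2)
Mul(Function('R')(-3, Add(Mul(-1, Pow(1, -1)), Mul(-2, Pow(-4, -1)))), Function('k')(-45)) = Mul(Pow(Add(25, Add(Mul(-1, Pow(1, -1)), Mul(-2, Pow(-4, -1)))), 2), 0) = Mul(Pow(Add(25, Add(Mul(-1, 1), Mul(-2, Rational(-1, 4)))), 2), 0) = Mul(Pow(Add(25, Add(-1, Rational(1, 2))), 2), 0) = Mul(Pow(Add(25, Rational(-1, 2)), 2), 0) = Mul(Pow(Rational(49, 2), 2), 0) = Mul(Rational(2401, 4), 0) = 0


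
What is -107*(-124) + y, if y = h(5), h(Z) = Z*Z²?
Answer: 13393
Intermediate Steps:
h(Z) = Z³
y = 125 (y = 5³ = 125)
-107*(-124) + y = -107*(-124) + 125 = 13268 + 125 = 13393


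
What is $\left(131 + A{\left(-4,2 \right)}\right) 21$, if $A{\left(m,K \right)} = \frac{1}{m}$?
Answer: $\frac{10983}{4} \approx 2745.8$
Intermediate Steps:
$\left(131 + A{\left(-4,2 \right)}\right) 21 = \left(131 + \frac{1}{-4}\right) 21 = \left(131 - \frac{1}{4}\right) 21 = \frac{523}{4} \cdot 21 = \frac{10983}{4}$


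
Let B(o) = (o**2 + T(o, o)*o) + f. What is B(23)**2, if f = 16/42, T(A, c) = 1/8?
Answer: 7995757561/28224 ≈ 2.8330e+5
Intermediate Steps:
T(A, c) = 1/8
f = 8/21 (f = 16*(1/42) = 8/21 ≈ 0.38095)
B(o) = 8/21 + o**2 + o/8 (B(o) = (o**2 + o/8) + 8/21 = 8/21 + o**2 + o/8)
B(23)**2 = (8/21 + 23**2 + (1/8)*23)**2 = (8/21 + 529 + 23/8)**2 = (89419/168)**2 = 7995757561/28224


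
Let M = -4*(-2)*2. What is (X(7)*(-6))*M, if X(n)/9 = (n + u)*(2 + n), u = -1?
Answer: -46656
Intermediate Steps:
M = 16 (M = 8*2 = 16)
X(n) = 9*(-1 + n)*(2 + n) (X(n) = 9*((n - 1)*(2 + n)) = 9*((-1 + n)*(2 + n)) = 9*(-1 + n)*(2 + n))
(X(7)*(-6))*M = ((-18 + 9*7 + 9*7²)*(-6))*16 = ((-18 + 63 + 9*49)*(-6))*16 = ((-18 + 63 + 441)*(-6))*16 = (486*(-6))*16 = -2916*16 = -46656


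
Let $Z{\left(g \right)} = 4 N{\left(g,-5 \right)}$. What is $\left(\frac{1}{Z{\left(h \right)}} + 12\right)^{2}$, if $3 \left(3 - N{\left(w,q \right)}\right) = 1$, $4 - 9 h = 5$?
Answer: $\frac{149769}{1024} \approx 146.26$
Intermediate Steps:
$h = - \frac{1}{9}$ ($h = \frac{4}{9} - \frac{5}{9} = - \frac{1}{9} \approx -0.11111$)
$N{\left(w,q \right)} = \frac{8}{3}$ ($N{\left(w,q \right)} = 3 - \frac{1}{3} = \frac{8}{3}$)
$Z{\left(g \right)} = \frac{32}{3}$ ($Z{\left(g \right)} = 4 \cdot \frac{8}{3} = \frac{32}{3}$)
$\left(\frac{1}{Z{\left(h \right)}} + 12\right)^{2} = \left(\frac{1}{\frac{32}{3}} + 12\right)^{2} = \left(\frac{3}{32} + 12\right)^{2} = \left(\frac{387}{32}\right)^{2} = \frac{149769}{1024}$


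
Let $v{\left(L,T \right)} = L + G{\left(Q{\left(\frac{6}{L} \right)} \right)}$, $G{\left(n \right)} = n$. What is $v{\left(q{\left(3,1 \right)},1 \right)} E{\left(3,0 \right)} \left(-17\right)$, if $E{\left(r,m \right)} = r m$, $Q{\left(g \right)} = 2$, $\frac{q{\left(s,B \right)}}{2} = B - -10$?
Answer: $0$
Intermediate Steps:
$q{\left(s,B \right)} = 20 + 2 B$ ($q{\left(s,B \right)} = 2 \left(B - -10\right) = 2 \left(B + 10\right) = 2 \left(10 + B\right) = 20 + 2 B$)
$E{\left(r,m \right)} = m r$
$v{\left(L,T \right)} = 2 + L$ ($v{\left(L,T \right)} = L + 2 = 2 + L$)
$v{\left(q{\left(3,1 \right)},1 \right)} E{\left(3,0 \right)} \left(-17\right) = \left(2 + \left(20 + 2 \cdot 1\right)\right) 0 \cdot 3 \left(-17\right) = \left(2 + \left(20 + 2\right)\right) 0 \left(-17\right) = \left(2 + 22\right) 0 \left(-17\right) = 24 \cdot 0 \left(-17\right) = 0 \left(-17\right) = 0$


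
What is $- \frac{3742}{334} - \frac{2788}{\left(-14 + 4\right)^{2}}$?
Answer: $- \frac{163174}{4175} \approx -39.084$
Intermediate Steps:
$- \frac{3742}{334} - \frac{2788}{\left(-14 + 4\right)^{2}} = \left(-3742\right) \frac{1}{334} - \frac{2788}{\left(-10\right)^{2}} = - \frac{1871}{167} - \frac{2788}{100} = - \frac{1871}{167} - \frac{697}{25} = - \frac{163174}{4175}$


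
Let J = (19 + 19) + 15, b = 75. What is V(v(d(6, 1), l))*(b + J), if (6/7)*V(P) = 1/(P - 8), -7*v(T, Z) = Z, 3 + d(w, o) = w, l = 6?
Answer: -1568/93 ≈ -16.860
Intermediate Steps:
d(w, o) = -3 + w
v(T, Z) = -Z/7
V(P) = 7/(6*(-8 + P)) (V(P) = 7/(6*(P - 8)) = 7/(6*(-8 + P)))
J = 53 (J = 38 + 15 = 53)
V(v(d(6, 1), l))*(b + J) = (7/(6*(-8 - 1/7*6)))*(75 + 53) = (7/(6*(-8 - 6/7)))*128 = (7/(6*(-62/7)))*128 = ((7/6)*(-7/62))*128 = -49/372*128 = -1568/93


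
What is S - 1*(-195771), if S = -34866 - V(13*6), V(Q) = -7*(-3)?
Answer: 160884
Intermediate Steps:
V(Q) = 21
S = -34887 (S = -34866 - 1*21 = -34866 - 21 = -34887)
S - 1*(-195771) = -34887 - 1*(-195771) = -34887 + 195771 = 160884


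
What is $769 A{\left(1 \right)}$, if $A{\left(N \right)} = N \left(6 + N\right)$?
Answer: $5383$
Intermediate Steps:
$769 A{\left(1 \right)} = 769 \cdot 1 \left(6 + 1\right) = 769 \cdot 1 \cdot 7 = 769 \cdot 7 = 5383$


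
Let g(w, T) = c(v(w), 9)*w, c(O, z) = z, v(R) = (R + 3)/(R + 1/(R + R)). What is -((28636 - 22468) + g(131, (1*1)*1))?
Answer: -7347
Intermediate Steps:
v(R) = (3 + R)/(R + 1/(2*R))
g(w, T) = 9*w
-((28636 - 22468) + g(131, (1*1)*1)) = -((28636 - 22468) + 9*131) = -(6168 + 1179) = -1*7347 = -7347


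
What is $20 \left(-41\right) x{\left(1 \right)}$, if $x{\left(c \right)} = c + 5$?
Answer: $-4920$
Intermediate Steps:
$x{\left(c \right)} = 5 + c$
$20 \left(-41\right) x{\left(1 \right)} = 20 \left(-41\right) \left(5 + 1\right) = \left(-820\right) 6 = -4920$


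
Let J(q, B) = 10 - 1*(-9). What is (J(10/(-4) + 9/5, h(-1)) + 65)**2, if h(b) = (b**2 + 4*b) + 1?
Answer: 7056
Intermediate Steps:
h(b) = 1 + b**2 + 4*b
J(q, B) = 19 (J(q, B) = 10 + 9 = 19)
(J(10/(-4) + 9/5, h(-1)) + 65)**2 = (19 + 65)**2 = 84**2 = 7056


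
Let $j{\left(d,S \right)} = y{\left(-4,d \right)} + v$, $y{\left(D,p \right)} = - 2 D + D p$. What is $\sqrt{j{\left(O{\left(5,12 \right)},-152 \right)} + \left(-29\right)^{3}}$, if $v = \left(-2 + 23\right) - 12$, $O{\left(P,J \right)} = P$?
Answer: $2 i \sqrt{6098} \approx 156.18 i$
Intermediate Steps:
$v = 9$ ($v = 21 - 12 = 9$)
$j{\left(d,S \right)} = 17 - 4 d$ ($j{\left(d,S \right)} = - 4 \left(-2 + d\right) + 9 = \left(8 - 4 d\right) + 9 = 17 - 4 d$)
$\sqrt{j{\left(O{\left(5,12 \right)},-152 \right)} + \left(-29\right)^{3}} = \sqrt{\left(17 - 20\right) + \left(-29\right)^{3}} = \sqrt{\left(17 - 20\right) - 24389} = \sqrt{-3 - 24389} = \sqrt{-24392} = 2 i \sqrt{6098}$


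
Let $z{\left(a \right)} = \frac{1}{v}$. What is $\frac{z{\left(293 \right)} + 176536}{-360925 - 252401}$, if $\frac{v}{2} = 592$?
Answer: $- \frac{69672875}{242059328} \approx -0.28783$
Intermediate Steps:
$v = 1184$ ($v = 2 \cdot 592 = 1184$)
$z{\left(a \right)} = \frac{1}{1184}$
$\frac{z{\left(293 \right)} + 176536}{-360925 - 252401} = \frac{\frac{1}{1184} + 176536}{-360925 - 252401} = \frac{209018625}{1184 \left(-613326\right)} = \frac{209018625}{1184} \left(- \frac{1}{613326}\right) = - \frac{69672875}{242059328}$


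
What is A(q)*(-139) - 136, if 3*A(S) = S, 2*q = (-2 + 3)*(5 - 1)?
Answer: -686/3 ≈ -228.67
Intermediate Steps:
q = 2 (q = ((-2 + 3)*(5 - 1))/2 = (1*4)/2 = (½)*4 = 2)
A(S) = S/3
A(q)*(-139) - 136 = ((⅓)*2)*(-139) - 136 = (⅔)*(-139) - 136 = -278/3 - 136 = -686/3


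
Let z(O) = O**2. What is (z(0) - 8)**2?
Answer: 64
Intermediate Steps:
(z(0) - 8)**2 = (0**2 - 8)**2 = (0 - 8)**2 = (-8)**2 = 64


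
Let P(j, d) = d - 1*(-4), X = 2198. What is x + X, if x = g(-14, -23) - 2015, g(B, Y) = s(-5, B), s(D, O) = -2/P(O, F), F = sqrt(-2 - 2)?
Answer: 913/5 + I/5 ≈ 182.6 + 0.2*I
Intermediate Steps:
F = 2*I (F = sqrt(-4) = 2*I ≈ 2.0*I)
P(j, d) = 4 + d (P(j, d) = d + 4 = 4 + d)
s(D, O) = -(4 - 2*I)/10 (s(D, O) = -2*(4 - 2*I)/20 = -(4 - 2*I)/10)
g(B, Y) = -2/5 + I/5
x = -10077/5 + I/5 (x = (-2/5 + I/5) - 2015 = -10077/5 + I/5 ≈ -2015.4 + 0.2*I)
x + X = (-10077/5 + I/5) + 2198 = 913/5 + I/5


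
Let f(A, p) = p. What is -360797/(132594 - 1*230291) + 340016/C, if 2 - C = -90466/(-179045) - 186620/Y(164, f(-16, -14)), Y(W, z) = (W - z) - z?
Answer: 288503971222682639/817351706146619 ≈ 352.97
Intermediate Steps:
Y(W, z) = W - 2*z
C = 8366190427/8594160 (C = 2 - (-90466/(-179045) - 186620/(164 - 2*(-14))) = 2 - (-90466*(-1/179045) - 186620/(164 + 28)) = 2 - (90466/179045 - 186620/192) = 2 - (90466/179045 - 186620*1/192) = 2 - (90466/179045 - 46655/48) = 2 - 1*(-8349002107/8594160) = 2 + 8349002107/8594160 = 8366190427/8594160 ≈ 973.47)
-360797/(132594 - 1*230291) + 340016/C = -360797/(132594 - 1*230291) + 340016/(8366190427/8594160) = -360797/(132594 - 230291) + 340016*(8594160/8366190427) = -360797/(-97697) + 2922151906560/8366190427 = -360797*(-1/97697) + 2922151906560/8366190427 = 360797/97697 + 2922151906560/8366190427 = 288503971222682639/817351706146619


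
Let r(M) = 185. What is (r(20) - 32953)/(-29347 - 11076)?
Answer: 32768/40423 ≈ 0.81063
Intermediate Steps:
(r(20) - 32953)/(-29347 - 11076) = (185 - 32953)/(-29347 - 11076) = -32768/(-40423) = -32768*(-1/40423) = 32768/40423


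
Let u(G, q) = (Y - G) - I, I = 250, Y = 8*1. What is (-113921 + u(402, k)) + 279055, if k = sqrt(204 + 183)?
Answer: 164490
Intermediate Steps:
Y = 8
k = 3*sqrt(43) (k = sqrt(387) = 3*sqrt(43) ≈ 19.672)
u(G, q) = -242 - G (u(G, q) = (8 - G) - 1*250 = (8 - G) - 250 = -242 - G)
(-113921 + u(402, k)) + 279055 = (-113921 + (-242 - 1*402)) + 279055 = (-113921 + (-242 - 402)) + 279055 = (-113921 - 644) + 279055 = -114565 + 279055 = 164490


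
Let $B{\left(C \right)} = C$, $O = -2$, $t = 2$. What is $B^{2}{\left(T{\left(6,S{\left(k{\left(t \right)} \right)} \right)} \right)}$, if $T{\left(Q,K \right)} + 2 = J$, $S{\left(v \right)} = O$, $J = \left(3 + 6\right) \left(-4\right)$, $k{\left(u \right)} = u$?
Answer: $1444$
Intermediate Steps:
$J = -36$ ($J = 9 \left(-4\right) = -36$)
$S{\left(v \right)} = -2$
$T{\left(Q,K \right)} = -38$ ($T{\left(Q,K \right)} = -2 - 36 = -38$)
$B^{2}{\left(T{\left(6,S{\left(k{\left(t \right)} \right)} \right)} \right)} = \left(-38\right)^{2} = 1444$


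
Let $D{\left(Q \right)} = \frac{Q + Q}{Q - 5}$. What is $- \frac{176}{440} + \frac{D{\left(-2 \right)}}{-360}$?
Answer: $- \frac{253}{630} \approx -0.40159$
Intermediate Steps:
$D{\left(Q \right)} = \frac{2 Q}{-5 + Q}$
$- \frac{176}{440} + \frac{D{\left(-2 \right)}}{-360} = - \frac{176}{440} + \frac{2 \left(-2\right) \frac{1}{-5 - 2}}{-360} = \left(-176\right) \frac{1}{440} + 2 \left(-2\right) \frac{1}{-7} \left(- \frac{1}{360}\right) = - \frac{2}{5} + 2 \left(-2\right) \left(- \frac{1}{7}\right) \left(- \frac{1}{360}\right) = - \frac{2}{5} + \frac{4}{7} \left(- \frac{1}{360}\right) = - \frac{2}{5} - \frac{1}{630} = - \frac{253}{630}$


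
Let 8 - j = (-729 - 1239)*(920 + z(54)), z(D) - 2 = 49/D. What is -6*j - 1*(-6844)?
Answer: -32672684/3 ≈ -1.0891e+7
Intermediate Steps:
z(D) = 2 + 49/D
j = 16346608/9 (j = 8 - (-729 - 1239)*(920 + (2 + 49/54)) = 8 - (-1968)*(920 + (2 + 49*(1/54))) = 8 - (-1968)*(920 + (2 + 49/54)) = 8 - (-1968)*(920 + 157/54) = 8 - (-1968)*49837/54 = 8 - 1*(-16346536/9) = 8 + 16346536/9 = 16346608/9 ≈ 1.8163e+6)
-6*j - 1*(-6844) = -6*16346608/9 - 1*(-6844) = -32693216/3 + 6844 = -32672684/3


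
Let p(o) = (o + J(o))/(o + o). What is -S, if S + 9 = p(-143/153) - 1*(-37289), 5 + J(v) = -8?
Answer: -410162/11 ≈ -37287.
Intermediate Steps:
J(v) = -13 (J(v) = -5 - 8 = -13)
p(o) = (-13 + o)/(2*o) (p(o) = (o - 13)/(o + o) = (-13 + o)/((2*o)) = (-13 + o)*(1/(2*o)) = (-13 + o)/(2*o))
S = 410162/11 (S = -9 + ((-13 - 143/153)/(2*((-143/153))) - 1*(-37289)) = -9 + ((-13 - 143*1/153)/(2*((-143*1/153))) + 37289) = -9 + ((-13 - 143/153)/(2*(-143/153)) + 37289) = -9 + ((1/2)*(-153/143)*(-2132/153) + 37289) = -9 + (82/11 + 37289) = -9 + 410261/11 = 410162/11 ≈ 37287.)
-S = -1*410162/11 = -410162/11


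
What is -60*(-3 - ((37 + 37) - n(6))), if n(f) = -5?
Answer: 4920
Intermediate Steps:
-60*(-3 - ((37 + 37) - n(6))) = -60*(-3 - ((37 + 37) - 1*(-5))) = -60*(-3 - (74 + 5)) = -60*(-3 - 1*79) = -60*(-3 - 79) = -60*(-82) = 4920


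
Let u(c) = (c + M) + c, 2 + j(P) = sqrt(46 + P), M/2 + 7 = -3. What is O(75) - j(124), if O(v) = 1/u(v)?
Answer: 261/130 - sqrt(170) ≈ -11.031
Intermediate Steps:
M = -20 (M = -14 + 2*(-3) = -14 - 6 = -20)
j(P) = -2 + sqrt(46 + P)
u(c) = -20 + 2*c (u(c) = (c - 20) + c = (-20 + c) + c = -20 + 2*c)
O(v) = 1/(-20 + 2*v)
O(75) - j(124) = 1/(2*(-10 + 75)) - (-2 + sqrt(46 + 124)) = (1/2)/65 - (-2 + sqrt(170)) = (1/2)*(1/65) + (2 - sqrt(170)) = 1/130 + (2 - sqrt(170)) = 261/130 - sqrt(170)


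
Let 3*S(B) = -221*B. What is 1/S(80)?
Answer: -3/17680 ≈ -0.00016968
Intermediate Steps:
S(B) = -221*B/3 (S(B) = (-221*B)/3 = -221*B/3)
1/S(80) = 1/(-221/3*80) = 1/(-17680/3) = -3/17680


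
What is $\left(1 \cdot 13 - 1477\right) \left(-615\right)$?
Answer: $900360$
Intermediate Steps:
$\left(1 \cdot 13 - 1477\right) \left(-615\right) = \left(13 - 1477\right) \left(-615\right) = \left(-1464\right) \left(-615\right) = 900360$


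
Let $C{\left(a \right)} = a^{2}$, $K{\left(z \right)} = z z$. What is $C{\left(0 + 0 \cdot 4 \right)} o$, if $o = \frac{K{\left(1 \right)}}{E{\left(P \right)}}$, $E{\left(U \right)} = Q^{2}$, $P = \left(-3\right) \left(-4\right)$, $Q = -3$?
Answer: $0$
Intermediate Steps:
$K{\left(z \right)} = z^{2}$
$P = 12$
$E{\left(U \right)} = 9$ ($E{\left(U \right)} = \left(-3\right)^{2} = 9$)
$o = \frac{1}{9}$ ($o = \frac{1^{2}}{9} = 1 \cdot \frac{1}{9} = \frac{1}{9} \approx 0.11111$)
$C{\left(0 + 0 \cdot 4 \right)} o = \left(0 + 0 \cdot 4\right)^{2} \cdot \frac{1}{9} = \left(0 + 0\right)^{2} \cdot \frac{1}{9} = 0^{2} \cdot \frac{1}{9} = 0 \cdot \frac{1}{9} = 0$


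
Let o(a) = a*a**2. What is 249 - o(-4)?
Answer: 313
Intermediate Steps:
o(a) = a**3
249 - o(-4) = 249 - 1*(-4)**3 = 249 - 1*(-64) = 249 + 64 = 313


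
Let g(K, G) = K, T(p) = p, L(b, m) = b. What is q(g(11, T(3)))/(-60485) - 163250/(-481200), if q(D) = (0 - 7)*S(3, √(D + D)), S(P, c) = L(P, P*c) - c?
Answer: 197685629/582107640 - 7*√22/60485 ≈ 0.33906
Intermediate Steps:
S(P, c) = P - c
q(D) = -21 + 7*√2*√D (q(D) = (0 - 7)*(3 - √(D + D)) = -7*(3 - √(2*D)) = -7*(3 - √2*√D) = -21 + 7*√2*√D)
q(g(11, T(3)))/(-60485) - 163250/(-481200) = (-21 + 7*√2*√11)/(-60485) - 163250/(-481200) = (-21 + 7*√22)*(-1/60485) - 163250*(-1/481200) = (21/60485 - 7*√22/60485) + 3265/9624 = 197685629/582107640 - 7*√22/60485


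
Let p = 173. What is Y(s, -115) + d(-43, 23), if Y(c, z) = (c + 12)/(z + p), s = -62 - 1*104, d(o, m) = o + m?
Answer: -657/29 ≈ -22.655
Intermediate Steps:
d(o, m) = m + o
s = -166 (s = -62 - 104 = -166)
Y(c, z) = (12 + c)/(173 + z) (Y(c, z) = (c + 12)/(z + 173) = (12 + c)/(173 + z))
Y(s, -115) + d(-43, 23) = (12 - 166)/(173 - 115) + (23 - 43) = -154/58 - 20 = (1/58)*(-154) - 20 = -77/29 - 20 = -657/29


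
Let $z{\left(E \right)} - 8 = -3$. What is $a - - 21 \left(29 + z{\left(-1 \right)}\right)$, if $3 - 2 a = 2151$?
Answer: $-360$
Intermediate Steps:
$a = -1074$ ($a = \frac{3}{2} - \frac{2151}{2} = -1074$)
$z{\left(E \right)} = 5$ ($z{\left(E \right)} = 8 - 3 = 5$)
$a - - 21 \left(29 + z{\left(-1 \right)}\right) = -1074 - - 21 \left(29 + 5\right) = -1074 - \left(-21\right) 34 = -1074 - -714 = -1074 + 714 = -360$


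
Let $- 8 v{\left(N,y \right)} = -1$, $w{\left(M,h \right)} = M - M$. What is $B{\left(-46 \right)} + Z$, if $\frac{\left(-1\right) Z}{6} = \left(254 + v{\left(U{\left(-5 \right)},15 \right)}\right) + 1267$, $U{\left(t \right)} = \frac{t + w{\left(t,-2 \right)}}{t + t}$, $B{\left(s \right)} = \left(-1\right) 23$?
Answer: $- \frac{36599}{4} \approx -9149.8$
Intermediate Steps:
$B{\left(s \right)} = -23$
$w{\left(M,h \right)} = 0$
$U{\left(t \right)} = \frac{1}{2}$ ($U{\left(t \right)} = \frac{t + 0}{t + t} = \frac{t}{2 t} = t \frac{1}{2 t} = \frac{1}{2}$)
$v{\left(N,y \right)} = \frac{1}{8}$ ($v{\left(N,y \right)} = \left(- \frac{1}{8}\right) \left(-1\right) = \frac{1}{8}$)
$Z = - \frac{36507}{4}$ ($Z = - 6 \left(\left(254 + \frac{1}{8}\right) + 1267\right) = - 6 \left(\frac{2033}{8} + 1267\right) = \left(-6\right) \frac{12169}{8} = - \frac{36507}{4} \approx -9126.8$)
$B{\left(-46 \right)} + Z = -23 - \frac{36507}{4} = - \frac{36599}{4}$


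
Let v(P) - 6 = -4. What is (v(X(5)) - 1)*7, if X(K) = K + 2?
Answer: 7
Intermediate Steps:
X(K) = 2 + K
v(P) = 2 (v(P) = 6 - 4 = 2)
(v(X(5)) - 1)*7 = (2 - 1)*7 = 1*7 = 7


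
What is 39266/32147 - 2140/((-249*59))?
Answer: 645651386/472271577 ≈ 1.3671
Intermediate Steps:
39266/32147 - 2140/((-249*59)) = 39266*(1/32147) - 2140/(-14691) = 39266/32147 - 2140*(-1/14691) = 39266/32147 + 2140/14691 = 645651386/472271577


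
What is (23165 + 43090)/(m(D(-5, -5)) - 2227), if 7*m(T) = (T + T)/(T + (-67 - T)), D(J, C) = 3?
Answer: -31073595/1044469 ≈ -29.751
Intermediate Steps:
m(T) = -2*T/469 (m(T) = ((T + T)/(T + (-67 - T)))/7 = ((2*T)/(-67))/7 = ((2*T)*(-1/67))/7 = (-2*T/67)/7 = -2*T/469)
(23165 + 43090)/(m(D(-5, -5)) - 2227) = (23165 + 43090)/(-2/469*3 - 2227) = 66255/(-6/469 - 2227) = 66255/(-1044469/469) = 66255*(-469/1044469) = -31073595/1044469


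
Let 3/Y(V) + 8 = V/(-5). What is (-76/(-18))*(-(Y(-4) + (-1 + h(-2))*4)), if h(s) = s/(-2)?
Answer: 95/54 ≈ 1.7593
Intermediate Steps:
h(s) = -s/2 (h(s) = s*(-½) = -s/2)
Y(V) = 3/(-8 - V/5) (Y(V) = 3/(-8 + V/(-5)) = 3/(-8 + V*(-⅕)) = 3/(-8 - V/5))
(-76/(-18))*(-(Y(-4) + (-1 + h(-2))*4)) = (-76/(-18))*(-(-15/(40 - 4) + (-1 - ½*(-2))*4)) = (-1/18*(-76))*(-(-15/36 + (-1 + 1)*4)) = 38*(-(-15*1/36 + 0*4))/9 = 38*(-(-5/12 + 0))/9 = 38*(-1*(-5/12))/9 = (38/9)*(5/12) = 95/54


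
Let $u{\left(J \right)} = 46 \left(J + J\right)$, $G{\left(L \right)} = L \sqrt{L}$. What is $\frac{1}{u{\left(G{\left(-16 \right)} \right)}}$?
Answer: $\frac{i}{5888} \approx 0.00016984 i$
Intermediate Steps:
$G{\left(L \right)} = L^{\frac{3}{2}}$
$u{\left(J \right)} = 92 J$ ($u{\left(J \right)} = 46 \cdot 2 J = 92 J$)
$\frac{1}{u{\left(G{\left(-16 \right)} \right)}} = \frac{1}{92 \left(-16\right)^{\frac{3}{2}}} = \frac{1}{92 \left(- 64 i\right)} = \frac{1}{\left(-5888\right) i} = \frac{i}{5888}$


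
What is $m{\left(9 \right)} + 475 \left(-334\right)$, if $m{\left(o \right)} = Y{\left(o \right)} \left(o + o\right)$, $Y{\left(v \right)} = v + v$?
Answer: $-158326$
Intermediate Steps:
$Y{\left(v \right)} = 2 v$
$m{\left(o \right)} = 4 o^{2}$ ($m{\left(o \right)} = 2 o \left(o + o\right) = 2 o 2 o = 4 o^{2}$)
$m{\left(9 \right)} + 475 \left(-334\right) = 4 \cdot 9^{2} + 475 \left(-334\right) = 4 \cdot 81 - 158650 = 324 - 158650 = -158326$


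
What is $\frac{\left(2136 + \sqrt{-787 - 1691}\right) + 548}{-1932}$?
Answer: $- \frac{671}{483} - \frac{i \sqrt{2478}}{1932} \approx -1.3892 - 0.025766 i$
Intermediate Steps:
$\frac{\left(2136 + \sqrt{-787 - 1691}\right) + 548}{-1932} = \left(\left(2136 + \sqrt{-2478}\right) + 548\right) \left(- \frac{1}{1932}\right) = \left(\left(2136 + i \sqrt{2478}\right) + 548\right) \left(- \frac{1}{1932}\right) = \left(2684 + i \sqrt{2478}\right) \left(- \frac{1}{1932}\right) = - \frac{671}{483} - \frac{i \sqrt{2478}}{1932}$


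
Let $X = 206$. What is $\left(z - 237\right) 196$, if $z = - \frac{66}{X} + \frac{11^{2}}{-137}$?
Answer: $- \frac{658813036}{14111} \approx -46688.0$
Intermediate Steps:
$z = - \frac{16984}{14111}$ ($z = - \frac{66}{206} + \frac{11^{2}}{-137} = \left(-66\right) \frac{1}{206} + 121 \left(- \frac{1}{137}\right) = - \frac{33}{103} - \frac{121}{137} = - \frac{16984}{14111} \approx -1.2036$)
$\left(z - 237\right) 196 = \left(- \frac{16984}{14111} - 237\right) 196 = \left(- \frac{3361291}{14111}\right) 196 = - \frac{658813036}{14111}$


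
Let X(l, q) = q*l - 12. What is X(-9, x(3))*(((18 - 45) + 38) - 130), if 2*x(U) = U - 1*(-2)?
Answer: 8211/2 ≈ 4105.5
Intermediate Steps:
x(U) = 1 + U/2 (x(U) = (U - 1*(-2))/2 = (U + 2)/2 = (2 + U)/2 = 1 + U/2)
X(l, q) = -12 + l*q (X(l, q) = l*q - 12 = -12 + l*q)
X(-9, x(3))*(((18 - 45) + 38) - 130) = (-12 - 9*(1 + (½)*3))*(((18 - 45) + 38) - 130) = (-12 - 9*(1 + 3/2))*((-27 + 38) - 130) = (-12 - 9*5/2)*(11 - 130) = (-12 - 45/2)*(-119) = -69/2*(-119) = 8211/2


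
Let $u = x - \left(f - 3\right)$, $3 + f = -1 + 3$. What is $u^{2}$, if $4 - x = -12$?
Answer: $400$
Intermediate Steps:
$x = 16$ ($x = 4 - -12 = 4 + 12 = 16$)
$f = -1$ ($f = -3 + \left(-1 + 3\right) = -3 + 2 = -1$)
$u = 20$ ($u = 16 - \left(-1 - 3\right) = 16 - -4 = 16 + 4 = 20$)
$u^{2} = 20^{2} = 400$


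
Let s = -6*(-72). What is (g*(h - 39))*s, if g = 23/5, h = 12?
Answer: -268272/5 ≈ -53654.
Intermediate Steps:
g = 23/5 (g = 23*(1/5) = 23/5 ≈ 4.6000)
s = 432
(g*(h - 39))*s = (23*(12 - 39)/5)*432 = ((23/5)*(-27))*432 = -621/5*432 = -268272/5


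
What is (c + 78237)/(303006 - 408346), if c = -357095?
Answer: 139429/52670 ≈ 2.6472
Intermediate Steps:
(c + 78237)/(303006 - 408346) = (-357095 + 78237)/(303006 - 408346) = -278858/(-105340) = -278858*(-1/105340) = 139429/52670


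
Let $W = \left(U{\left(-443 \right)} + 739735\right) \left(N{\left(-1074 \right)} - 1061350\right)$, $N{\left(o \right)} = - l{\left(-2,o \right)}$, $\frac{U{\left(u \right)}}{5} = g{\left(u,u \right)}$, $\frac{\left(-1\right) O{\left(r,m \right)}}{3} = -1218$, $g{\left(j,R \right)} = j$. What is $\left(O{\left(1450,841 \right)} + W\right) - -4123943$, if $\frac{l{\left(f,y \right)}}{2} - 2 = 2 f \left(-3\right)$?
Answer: $-782783374963$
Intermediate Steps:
$O{\left(r,m \right)} = 3654$ ($O{\left(r,m \right)} = \left(-3\right) \left(-1218\right) = 3654$)
$U{\left(u \right)} = 5 u$
$l{\left(f,y \right)} = 4 - 12 f$ ($l{\left(f,y \right)} = 4 + 2 \cdot 2 f \left(-3\right) = 4 + 2 \left(- 6 f\right) = 4 - 12 f$)
$N{\left(o \right)} = -28$ ($N{\left(o \right)} = - (4 - -24) = - (4 + 24) = \left(-1\right) 28 = -28$)
$W = -782787502560$ ($W = \left(5 \left(-443\right) + 739735\right) \left(-28 - 1061350\right) = \left(-2215 + 739735\right) \left(-1061378\right) = 737520 \left(-1061378\right) = -782787502560$)
$\left(O{\left(1450,841 \right)} + W\right) - -4123943 = \left(3654 - 782787502560\right) - -4123943 = -782787498906 + 4123943 = -782783374963$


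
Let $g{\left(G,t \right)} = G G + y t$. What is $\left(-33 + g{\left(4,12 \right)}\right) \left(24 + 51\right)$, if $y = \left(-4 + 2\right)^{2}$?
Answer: $2325$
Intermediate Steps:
$y = 4$ ($y = \left(-2\right)^{2} = 4$)
$g{\left(G,t \right)} = G^{2} + 4 t$ ($g{\left(G,t \right)} = G G + 4 t = G^{2} + 4 t$)
$\left(-33 + g{\left(4,12 \right)}\right) \left(24 + 51\right) = \left(-33 + \left(4^{2} + 4 \cdot 12\right)\right) \left(24 + 51\right) = \left(-33 + \left(16 + 48\right)\right) 75 = \left(-33 + 64\right) 75 = 31 \cdot 75 = 2325$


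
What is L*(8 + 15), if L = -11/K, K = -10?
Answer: 253/10 ≈ 25.300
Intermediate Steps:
L = 11/10 (L = -11/(-10) = -11*(-⅒) = 11/10 ≈ 1.1000)
L*(8 + 15) = 11*(8 + 15)/10 = (11/10)*23 = 253/10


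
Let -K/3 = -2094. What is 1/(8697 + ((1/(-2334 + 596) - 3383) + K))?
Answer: 1738/20153847 ≈ 8.6237e-5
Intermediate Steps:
K = 6282 (K = -3*(-2094) = 6282)
1/(8697 + ((1/(-2334 + 596) - 3383) + K)) = 1/(8697 + ((1/(-2334 + 596) - 3383) + 6282)) = 1/(8697 + ((1/(-1738) - 3383) + 6282)) = 1/(8697 + ((-1/1738 - 3383) + 6282)) = 1/(8697 + (-5879655/1738 + 6282)) = 1/(8697 + 5038461/1738) = 1/(20153847/1738) = 1738/20153847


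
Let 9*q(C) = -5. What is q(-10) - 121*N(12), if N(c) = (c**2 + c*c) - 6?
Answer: -307103/9 ≈ -34123.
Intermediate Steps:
N(c) = -6 + 2*c**2 (N(c) = (c**2 + c**2) - 6 = 2*c**2 - 6 = -6 + 2*c**2)
q(C) = -5/9 (q(C) = (1/9)*(-5) = -5/9)
q(-10) - 121*N(12) = -5/9 - 121*(-6 + 2*12**2) = -5/9 - 121*(-6 + 2*144) = -5/9 - 121*(-6 + 288) = -5/9 - 121*282 = -5/9 - 34122 = -307103/9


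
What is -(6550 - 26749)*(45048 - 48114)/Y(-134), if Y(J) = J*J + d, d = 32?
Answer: -10321689/2998 ≈ -3442.9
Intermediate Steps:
Y(J) = 32 + J² (Y(J) = J*J + 32 = J² + 32 = 32 + J²)
-(6550 - 26749)*(45048 - 48114)/Y(-134) = -(6550 - 26749)*(45048 - 48114)/(32 + (-134)²) = -(-20199*(-3066))/(32 + 17956) = -61930134/17988 = -1*10321689/2998 = -10321689/2998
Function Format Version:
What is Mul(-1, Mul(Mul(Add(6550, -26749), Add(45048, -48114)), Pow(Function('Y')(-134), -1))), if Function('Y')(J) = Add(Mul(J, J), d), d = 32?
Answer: Rational(-10321689, 2998) ≈ -3442.9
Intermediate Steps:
Function('Y')(J) = Add(32, Pow(J, 2)) (Function('Y')(J) = Add(Mul(J, J), 32) = Add(Pow(J, 2), 32) = Add(32, Pow(J, 2)))
Mul(-1, Mul(Mul(Add(6550, -26749), Add(45048, -48114)), Pow(Function('Y')(-134), -1))) = Mul(-1, Mul(Mul(Add(6550, -26749), Add(45048, -48114)), Pow(Add(32, Pow(-134, 2)), -1))) = Mul(-1, Mul(Mul(-20199, -3066), Pow(Add(32, 17956), -1))) = Mul(-1, Mul(61930134, Pow(17988, -1))) = Mul(-1, Mul(61930134, Rational(1, 17988))) = Mul(-1, Rational(10321689, 2998)) = Rational(-10321689, 2998)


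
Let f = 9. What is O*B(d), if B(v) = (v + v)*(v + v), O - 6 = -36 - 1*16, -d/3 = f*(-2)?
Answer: -536544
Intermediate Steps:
d = 54 (d = -27*(-2) = -3*(-18) = 54)
O = -46 (O = 6 + (-36 - 1*16) = 6 + (-36 - 16) = 6 - 52 = -46)
B(v) = 4*v² (B(v) = (2*v)*(2*v) = 4*v²)
O*B(d) = -184*54² = -184*2916 = -46*11664 = -536544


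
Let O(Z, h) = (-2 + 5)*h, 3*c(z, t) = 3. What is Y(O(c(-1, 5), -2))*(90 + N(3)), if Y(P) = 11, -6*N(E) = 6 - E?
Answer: 1969/2 ≈ 984.50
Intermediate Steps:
c(z, t) = 1 (c(z, t) = (1/3)*3 = 1)
O(Z, h) = 3*h
N(E) = -1 + E/6 (N(E) = -(6 - E)/6 = -1 + E/6)
Y(O(c(-1, 5), -2))*(90 + N(3)) = 11*(90 + (-1 + (1/6)*3)) = 11*(90 + (-1 + 1/2)) = 11*(90 - 1/2) = 11*(179/2) = 1969/2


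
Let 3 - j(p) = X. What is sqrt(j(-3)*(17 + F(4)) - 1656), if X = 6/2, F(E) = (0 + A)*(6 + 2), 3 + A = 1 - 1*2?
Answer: 6*I*sqrt(46) ≈ 40.694*I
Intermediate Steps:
A = -4 (A = -3 + (1 - 1*2) = -3 + (1 - 2) = -3 - 1 = -4)
F(E) = -32 (F(E) = (0 - 4)*(6 + 2) = -4*8 = -32)
X = 3 (X = 6*(1/2) = 3)
j(p) = 0 (j(p) = 3 - 1*3 = 3 - 3 = 0)
sqrt(j(-3)*(17 + F(4)) - 1656) = sqrt(0*(17 - 32) - 1656) = sqrt(0*(-15) - 1656) = sqrt(0 - 1656) = sqrt(-1656) = 6*I*sqrt(46)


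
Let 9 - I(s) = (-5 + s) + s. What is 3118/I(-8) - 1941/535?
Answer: 32198/321 ≈ 100.31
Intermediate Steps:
I(s) = 14 - 2*s (I(s) = 9 - ((-5 + s) + s) = 9 - (-5 + 2*s) = 9 + (5 - 2*s) = 14 - 2*s)
3118/I(-8) - 1941/535 = 3118/(14 - 2*(-8)) - 1941/535 = 3118/(14 + 16) - 1941*1/535 = 3118/30 - 1941/535 = 3118*(1/30) - 1941/535 = 1559/15 - 1941/535 = 32198/321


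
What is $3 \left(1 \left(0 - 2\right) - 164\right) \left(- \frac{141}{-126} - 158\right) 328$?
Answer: $\frac{179378936}{7} \approx 2.5626 \cdot 10^{7}$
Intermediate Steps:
$3 \left(1 \left(0 - 2\right) - 164\right) \left(- \frac{141}{-126} - 158\right) 328 = 3 \left(1 \left(-2\right) - 164\right) \left(\left(-141\right) \left(- \frac{1}{126}\right) - 158\right) 328 = 3 \left(-2 - 164\right) \left(\frac{47}{42} - 158\right) 328 = 3 \left(\left(-166\right) \left(- \frac{6589}{42}\right)\right) 328 = 3 \cdot \frac{546887}{21} \cdot 328 = \frac{546887}{7} \cdot 328 = \frac{179378936}{7}$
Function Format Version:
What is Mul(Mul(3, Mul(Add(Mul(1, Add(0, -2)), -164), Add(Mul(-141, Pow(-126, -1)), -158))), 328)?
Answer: Rational(179378936, 7) ≈ 2.5626e+7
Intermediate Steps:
Mul(Mul(3, Mul(Add(Mul(1, Add(0, -2)), -164), Add(Mul(-141, Pow(-126, -1)), -158))), 328) = Mul(Mul(3, Mul(Add(Mul(1, -2), -164), Add(Mul(-141, Rational(-1, 126)), -158))), 328) = Mul(Mul(3, Mul(Add(-2, -164), Add(Rational(47, 42), -158))), 328) = Mul(Mul(3, Mul(-166, Rational(-6589, 42))), 328) = Mul(Mul(3, Rational(546887, 21)), 328) = Mul(Rational(546887, 7), 328) = Rational(179378936, 7)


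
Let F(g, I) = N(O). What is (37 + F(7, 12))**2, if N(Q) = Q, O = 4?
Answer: 1681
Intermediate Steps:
F(g, I) = 4
(37 + F(7, 12))**2 = (37 + 4)**2 = 41**2 = 1681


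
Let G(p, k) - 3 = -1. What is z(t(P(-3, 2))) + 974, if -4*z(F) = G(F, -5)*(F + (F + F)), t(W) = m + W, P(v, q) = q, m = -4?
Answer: 977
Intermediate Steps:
G(p, k) = 2 (G(p, k) = 3 - 1 = 2)
t(W) = -4 + W
z(F) = -3*F/2 (z(F) = -(F + (F + F))/2 = -(F + 2*F)/2 = -3*F/2)
z(t(P(-3, 2))) + 974 = -3*(-4 + 2)/2 + 974 = -3/2*(-2) + 974 = 3 + 974 = 977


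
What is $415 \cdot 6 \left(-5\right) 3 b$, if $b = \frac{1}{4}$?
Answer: $- \frac{18675}{2} \approx -9337.5$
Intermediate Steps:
$b = \frac{1}{4} \approx 0.25$
$415 \cdot 6 \left(-5\right) 3 b = 415 \cdot 6 \left(-5\right) 3 \cdot \frac{1}{4} = 415 \left(-30\right) 3 \cdot \frac{1}{4} = 415 \left(\left(-90\right) \frac{1}{4}\right) = 415 \left(- \frac{45}{2}\right) = - \frac{18675}{2}$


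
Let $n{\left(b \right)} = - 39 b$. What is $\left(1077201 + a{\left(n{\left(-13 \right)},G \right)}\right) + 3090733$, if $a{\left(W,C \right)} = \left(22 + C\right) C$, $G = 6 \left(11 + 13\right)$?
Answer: $4191838$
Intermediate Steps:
$G = 144$ ($G = 6 \cdot 24 = 144$)
$a{\left(W,C \right)} = C \left(22 + C\right)$
$\left(1077201 + a{\left(n{\left(-13 \right)},G \right)}\right) + 3090733 = \left(1077201 + 144 \left(22 + 144\right)\right) + 3090733 = \left(1077201 + 144 \cdot 166\right) + 3090733 = \left(1077201 + 23904\right) + 3090733 = 1101105 + 3090733 = 4191838$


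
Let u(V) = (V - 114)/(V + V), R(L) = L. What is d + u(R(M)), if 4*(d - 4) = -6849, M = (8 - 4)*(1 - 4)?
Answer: -1703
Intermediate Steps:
M = -12 (M = 4*(-3) = -12)
d = -6833/4 (d = 4 + (¼)*(-6849) = 4 - 6849/4 = -6833/4 ≈ -1708.3)
u(V) = (-114 + V)/(2*V) (u(V) = (-114 + V)/((2*V)) = (-114 + V)*(1/(2*V)) = (-114 + V)/(2*V))
d + u(R(M)) = -6833/4 + (½)*(-114 - 12)/(-12) = -6833/4 + (½)*(-1/12)*(-126) = -6833/4 + 21/4 = -1703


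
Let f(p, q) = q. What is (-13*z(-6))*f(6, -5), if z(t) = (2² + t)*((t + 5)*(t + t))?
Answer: -1560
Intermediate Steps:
z(t) = 2*t*(4 + t)*(5 + t) (z(t) = (4 + t)*((5 + t)*(2*t)) = (4 + t)*(2*t*(5 + t)) = 2*t*(4 + t)*(5 + t))
(-13*z(-6))*f(6, -5) = -26*(-6)*(20 + (-6)² + 9*(-6))*(-5) = -26*(-6)*(20 + 36 - 54)*(-5) = -26*(-6)*2*(-5) = -13*(-24)*(-5) = 312*(-5) = -1560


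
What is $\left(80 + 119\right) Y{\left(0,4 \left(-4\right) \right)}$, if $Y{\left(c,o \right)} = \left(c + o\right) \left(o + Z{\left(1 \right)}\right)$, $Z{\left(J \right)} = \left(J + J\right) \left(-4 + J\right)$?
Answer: $70048$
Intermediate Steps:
$Z{\left(J \right)} = 2 J \left(-4 + J\right)$
$Y{\left(c,o \right)} = \left(-6 + o\right) \left(c + o\right)$ ($Y{\left(c,o \right)} = \left(c + o\right) \left(o + 2 \cdot 1 \left(-4 + 1\right)\right) = \left(c + o\right) \left(o + 2 \cdot 1 \left(-3\right)\right) = \left(c + o\right) \left(o - 6\right) = \left(c + o\right) \left(-6 + o\right) = \left(-6 + o\right) \left(c + o\right)$)
$\left(80 + 119\right) Y{\left(0,4 \left(-4\right) \right)} = \left(80 + 119\right) \left(\left(4 \left(-4\right)\right)^{2} - 0 - 6 \cdot 4 \left(-4\right) + 0 \cdot 4 \left(-4\right)\right) = 199 \left(\left(-16\right)^{2} + 0 - -96 + 0 \left(-16\right)\right) = 199 \left(256 + 0 + 96 + 0\right) = 199 \cdot 352 = 70048$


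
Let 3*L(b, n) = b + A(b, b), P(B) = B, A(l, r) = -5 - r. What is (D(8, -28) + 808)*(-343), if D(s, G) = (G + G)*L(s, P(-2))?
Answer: -927472/3 ≈ -3.0916e+5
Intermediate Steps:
L(b, n) = -5/3 (L(b, n) = (b + (-5 - b))/3 = (⅓)*(-5) = -5/3)
D(s, G) = -10*G/3 (D(s, G) = (G + G)*(-5/3) = (2*G)*(-5/3) = -10*G/3)
(D(8, -28) + 808)*(-343) = (-10/3*(-28) + 808)*(-343) = (280/3 + 808)*(-343) = (2704/3)*(-343) = -927472/3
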